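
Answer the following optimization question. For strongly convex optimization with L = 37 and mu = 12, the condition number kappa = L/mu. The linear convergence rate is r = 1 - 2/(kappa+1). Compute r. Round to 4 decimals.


Step 1: Compute the condition number.
kappa = L/mu = 37/12 = 3.0833
Step 2: Compute the convergence rate.
r = 1 - 2/(kappa + 1) = 1 - 2*mu/(L + mu) = (L - mu)/(L + mu) = 25/49 = 0.5102


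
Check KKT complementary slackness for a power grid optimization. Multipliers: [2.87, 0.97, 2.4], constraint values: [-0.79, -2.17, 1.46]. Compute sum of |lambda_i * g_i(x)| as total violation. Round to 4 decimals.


KKT complementary slackness check:
lambda_1 * g_1 = 2.87 * -0.79 = -2.2673
lambda_2 * g_2 = 0.97 * -2.17 = -2.1049
lambda_3 * g_3 = 2.4 * 1.46 = 3.504
Total violation = 2.2673 + 2.1049 + 3.504 = 7.8762


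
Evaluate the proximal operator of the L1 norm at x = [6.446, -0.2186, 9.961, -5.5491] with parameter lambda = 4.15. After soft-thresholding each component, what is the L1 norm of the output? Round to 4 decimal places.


Soft-thresholding with lambda = 4.15:
prox(6.446) = sign(6.446)*max(|6.446| - 4.15, 0) = 2.296
prox(-0.2186) = sign(-0.2186)*max(|-0.2186| - 4.15, 0) = 0.0
prox(9.961) = sign(9.961)*max(|9.961| - 4.15, 0) = 5.811
prox(-5.5491) = sign(-5.5491)*max(|-5.5491| - 4.15, 0) = -1.3991
prox(x) = [2.296, 0.0, 5.811, -1.3991]
||prox(x)||_1 = 2.296 + 0.0 + 5.811 + 1.3991 = 9.5061


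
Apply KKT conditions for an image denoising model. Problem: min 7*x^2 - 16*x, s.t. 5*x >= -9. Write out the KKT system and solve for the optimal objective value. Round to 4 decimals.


Step 1: Try lambda = 0 (constraint inactive).
Stationarity: 2*7*x - 16 = 0
x* = 16/(2*7) = 8/7 = 1.1429 (rounded; the exact value 8/7 is used below)
Check constraint: 5*1.1429 = 5.7145 >= -9 -- satisfied.
Step 2: Compute optimal value.
f(x*) = 7*(8/7)^2 - 16*(8/7) = -9.1429


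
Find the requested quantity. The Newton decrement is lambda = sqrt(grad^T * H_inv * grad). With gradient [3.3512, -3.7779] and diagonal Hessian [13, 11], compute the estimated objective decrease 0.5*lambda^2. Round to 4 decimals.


Step 1: H is diagonal, so H^(-1) * g = [0.2578, -0.3434].
Step 2: g^T H^(-1) g = sum_i g_i^2 / H_ii
  = (3.3512)^2/13 + (-3.7779)^2/11
  = 0.8639 + 1.2975 = 2.1614
Step 3: Objective decrease = 0.5 * g^T H^(-1) g = 1.0807


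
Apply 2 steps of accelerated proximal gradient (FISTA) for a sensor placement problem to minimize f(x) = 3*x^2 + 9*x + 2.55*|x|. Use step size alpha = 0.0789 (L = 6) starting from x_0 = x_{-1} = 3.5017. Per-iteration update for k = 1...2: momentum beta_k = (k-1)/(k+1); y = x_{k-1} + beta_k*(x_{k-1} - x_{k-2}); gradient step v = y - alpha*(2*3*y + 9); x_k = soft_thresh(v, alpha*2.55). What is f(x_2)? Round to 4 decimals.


FISTA on f(x) = 3*x^2 + 9*x + 2.55*|x|
L = 6, alpha = 0.0789
Iteration 1: beta = 0.0, y = 3.5017 + 0.0*(3.5017 - 3.5017) = 3.5017
  grad(y) = 30.0102, v = y - alpha*grad = 1.1339
  prox(v) = soft_thresh(1.1339, 0.2012) = 0.9327
Iteration 2: beta = 0.3333, y = 0.9327 + 0.3333*(0.9327 - 3.5017) = 0.0764
  grad(y) = 9.4582, v = y - alpha*grad = -0.6699
  prox(v) = soft_thresh(-0.6699, 0.2012) = -0.4687
f(x_2) = 3*(-0.4687)^2 + 9*(-0.4687) + 2.55*|-0.4687| = -2.364


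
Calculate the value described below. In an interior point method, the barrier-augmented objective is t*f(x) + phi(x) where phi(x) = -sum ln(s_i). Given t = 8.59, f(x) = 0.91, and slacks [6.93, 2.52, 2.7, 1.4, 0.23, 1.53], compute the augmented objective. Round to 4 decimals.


Step 1: Compute log-barrier.
ln values: [1.9359, 0.9243, 0.9933, 0.3365, -1.4697, 0.4253]
phi = -(1.9359 + 0.9243 + 0.9933 + 0.3365 - 1.4697 + 0.4253) = -3.1454
Step 2: Compute augmented objective.
t*f(x) = 8.59*0.91 = 7.8169
Total = 7.8169 - 3.1454 = 4.6715


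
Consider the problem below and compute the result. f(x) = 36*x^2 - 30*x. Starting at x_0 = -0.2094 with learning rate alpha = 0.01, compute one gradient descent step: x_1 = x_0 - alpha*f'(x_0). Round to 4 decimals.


We compute the gradient at x_0 and apply the update.
f'(x) = 72*x - 30
f'(-0.2094) = 72*-0.2094 - 30 = -45.0768
x_1 = -0.2094 - 0.01*-45.0768 = 0.2414


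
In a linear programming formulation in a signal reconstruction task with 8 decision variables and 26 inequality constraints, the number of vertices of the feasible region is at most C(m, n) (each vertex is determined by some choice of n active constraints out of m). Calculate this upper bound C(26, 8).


Each vertex corresponds to some choice of n active constraints out of m, so the number of vertices is at most C(m, n) = m! / (n!(m-n)!).
m = 26, n = 8
Numerator: 26 * 25 * 24 * 23 * 22 * 21 * 20 * 19
Denominator: 8! = 40320
C(26, 8) = 1562275


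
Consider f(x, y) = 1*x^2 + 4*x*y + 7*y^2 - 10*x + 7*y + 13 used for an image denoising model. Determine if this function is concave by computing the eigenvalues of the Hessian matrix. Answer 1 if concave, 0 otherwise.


The Hessian of f(x,y) = 1*x^2 + 4*x*y + 7*y^2 - 10*x + 7*y + 13 is:
H = [[2, 4], [4, 14]]
Trace = 2 + 14 = 16
Determinant = 2*14 - (4)^2 = 12
Discriminant = (16)^2 - 4*12 = 208.0
Eigenvalues: lambda_1 = 0.7889, lambda_2 = 15.2111
The function is not concave.

0


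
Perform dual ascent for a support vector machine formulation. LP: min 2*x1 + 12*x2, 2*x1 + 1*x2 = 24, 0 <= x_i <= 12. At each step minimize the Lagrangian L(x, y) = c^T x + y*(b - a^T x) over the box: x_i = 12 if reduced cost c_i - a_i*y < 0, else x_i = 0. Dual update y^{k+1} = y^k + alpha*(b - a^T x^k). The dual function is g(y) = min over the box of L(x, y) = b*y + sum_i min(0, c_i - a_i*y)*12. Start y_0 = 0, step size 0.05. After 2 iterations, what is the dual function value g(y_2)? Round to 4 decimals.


Dual ascent for LP: min 2*x1 + 12*x2, 2*x1 + 1*x2 = 24, 0 <= x_i <= 12
Step 1: y^k = 0.0, reduced costs: (2.0, 12.0)
  x^k = (0.0, 0.0), subgradient = b - a^T x = 24.0
  y^{k+1} = 0.0 + 0.05*24.0 = 1.2
Step 2: y^k = 1.2, reduced costs: (-0.4, 10.8)
  x^k = (12.0, 0.0), subgradient = b - a^T x = 0.0
  y^{k+1} = 1.2 + 0.05*0.0 = 1.2
Dual objective at y_2 = 1.2: reduced costs (-0.4, 10.8), box minimizer x = (12.0, 0.0)
g(y_2) = b*y + (c1 - a1*y)*x1 + (c2 - a2*y)*x2 = 24*1.2 + (-0.4)*12.0 + 10.8*0.0 = 28.8 - 4.8 + 0.0 = 24.0


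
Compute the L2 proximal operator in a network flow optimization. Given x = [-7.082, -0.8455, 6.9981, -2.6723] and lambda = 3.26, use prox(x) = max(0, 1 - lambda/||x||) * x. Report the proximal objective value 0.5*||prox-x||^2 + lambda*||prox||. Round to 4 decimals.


Step 1: Compute ||x||.
||x|| = 10.3433
Step 2: Compute scaling factor.
scale = max(0, 1 - 3.26/10.3433) = 0.6848
Step 3: prox(x) = [-4.8499, -0.579, 4.7924, -1.83]
||prox(x)|| = 7.0833
Step 4: Proximal objective.
0.5*||prox-x||^2 = 5.3138
lambda*||prox|| = 23.0916
Total = 28.4054


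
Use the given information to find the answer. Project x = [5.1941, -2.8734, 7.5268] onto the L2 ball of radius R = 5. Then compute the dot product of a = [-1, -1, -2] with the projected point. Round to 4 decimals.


Step 1: Compute ||x|| (intermediates to 6 decimals).
||x|| = sqrt(5.1941^2 + (-2.8734)^2 + 7.5268^2) = 9.585814
Step 2: Project.
Since ||x|| > R, scale = R/||x|| = 5/9.585814 = 0.521604, proj(x) = scale * x
proj(x) = [2.709263, -1.498777, 3.926009]
Step 3: Dot product.
a^T * proj(x) = -1*2.709263 - 1*(-1.498777) - 2*3.926009 = -9.0625


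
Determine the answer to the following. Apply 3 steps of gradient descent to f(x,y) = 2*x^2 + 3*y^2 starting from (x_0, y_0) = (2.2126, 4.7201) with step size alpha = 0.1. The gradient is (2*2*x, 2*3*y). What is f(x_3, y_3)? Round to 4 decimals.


Gradient descent on f(x,y) = 2*x^2 + 3*y^2.
Starting point: (2.2126, 4.7201), alpha = 0.1
Step 1: grad_x = 2*2*2.2126 = 8.8504, grad_y = 2*3*4.7201 = 28.3206
  x_1 = 2.2126 - 0.1*8.8504 = 1.3276
  y_1 = 4.7201 - 0.1*28.3206 = 1.888
Step 2: grad_x = 2*2*1.3276 = 5.3102, grad_y = 2*3*1.888 = 11.3282
  x_2 = 1.3276 - 0.1*5.3102 = 0.7965
  y_2 = 1.888 - 0.1*11.3282 = 0.7552
Step 3: grad_x = 2*2*0.7965 = 3.1861, grad_y = 2*3*0.7552 = 4.5313
  x_3 = 0.7965 - 0.1*3.1861 = 0.4779
  y_3 = 0.7552 - 0.1*4.5313 = 0.3021
f(0.4779, 0.3021) = 2*0.4779^2 + 3*0.3021^2 = 0.7306


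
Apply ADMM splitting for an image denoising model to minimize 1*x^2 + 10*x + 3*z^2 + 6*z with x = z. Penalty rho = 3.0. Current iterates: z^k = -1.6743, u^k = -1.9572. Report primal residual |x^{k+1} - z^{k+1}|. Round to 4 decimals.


ADMM iteration with rho = 3.0, z^k = -1.6743, u^k = -1.9572
Step 1: x-update.
Minimize 1*x^2 + 10*x + (3.0/2)*(x + 1.6743 - 1.9572)^2
FOC: (2*1 + 3.0)*x = -10 + 3.0*(-1.6743 + 1.9572)
x^{k+1} = -1.8303
Step 2: z-update.
Minimize 3*z^2 + 6*z + (3.0/2)*(-1.8303 - z - 1.9572)^2
FOC: (2*3 + 3.0)*z = -6 + 3.0*(-1.8303 - 1.9572)
z^{k+1} = -1.9292
Step 3: u-update.
u^{k+1} = -1.9572 - 1.8303 + 1.9292 = -1.8583
Step 4: Primal residual = |-1.8303 + 1.9292| = 0.0989


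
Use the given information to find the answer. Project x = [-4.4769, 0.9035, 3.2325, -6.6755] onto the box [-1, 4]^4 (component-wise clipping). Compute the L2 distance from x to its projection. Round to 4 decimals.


Project each component onto [-1, 4].
clip(-4.4769) = -1.0, clip(0.9035) = 0.9035, clip(3.2325) = 3.2325, clip(-6.6755) = -1.0
Projection = [-1.0, 0.9035, 3.2325, -1.0]
Squared diffs: [12.0888, 0.0, 0.0, 32.2113]
Distance = sqrt(44.3001) = 6.6558


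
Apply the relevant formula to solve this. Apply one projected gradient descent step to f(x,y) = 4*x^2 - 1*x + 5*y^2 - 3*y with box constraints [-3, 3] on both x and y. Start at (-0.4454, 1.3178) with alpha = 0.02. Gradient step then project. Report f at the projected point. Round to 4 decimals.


Step 1: Compute gradient at (-0.4454, 1.3178).
grad_x = 2*4*-0.4454 - 1 = -4.5632
grad_y = 2*5*1.3178 - 3 = 10.178
Step 2: Gradient step.
x_raw = -0.4454 - 0.02*-4.5632 = -0.3541
y_raw = 1.3178 - 0.02*10.178 = 1.1142
Step 3: Project onto [-3, 3].
x_proj = clip(-0.3541) = -0.3541
y_proj = clip(1.1142) = 1.1142
Step 4: Evaluate f.
f(-0.3541, 1.1142) = 3.7207


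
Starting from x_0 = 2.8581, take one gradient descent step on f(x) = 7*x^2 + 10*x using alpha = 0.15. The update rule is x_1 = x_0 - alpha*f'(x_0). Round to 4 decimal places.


We compute the gradient at x_0 and apply the update.
f'(x) = 14*x + 10
f'(2.8581) = 14*2.8581 + 10 = 50.0134
x_1 = 2.8581 - 0.15*50.0134 = -4.6439


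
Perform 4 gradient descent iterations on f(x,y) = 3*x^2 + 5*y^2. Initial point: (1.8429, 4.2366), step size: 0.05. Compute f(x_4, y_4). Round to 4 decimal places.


Gradient descent on f(x,y) = 3*x^2 + 5*y^2.
Starting point: (1.8429, 4.2366), alpha = 0.05
Step 1: grad_x = 2*3*1.8429 = 11.0574, grad_y = 2*5*4.2366 = 42.366
  x_1 = 1.8429 - 0.05*11.0574 = 1.29
  y_1 = 4.2366 - 0.05*42.366 = 2.1183
Step 2: grad_x = 2*3*1.29 = 7.7402, grad_y = 2*5*2.1183 = 21.183
  x_2 = 1.29 - 0.05*7.7402 = 0.903
  y_2 = 2.1183 - 0.05*21.183 = 1.0592
Step 3: grad_x = 2*3*0.903 = 5.4181, grad_y = 2*5*1.0592 = 10.5915
  x_3 = 0.903 - 0.05*5.4181 = 0.6321
  y_3 = 1.0592 - 0.05*10.5915 = 0.5296
Step 4: grad_x = 2*3*0.6321 = 3.7927, grad_y = 2*5*0.5296 = 5.2958
  x_4 = 0.6321 - 0.05*3.7927 = 0.4425
  y_4 = 0.5296 - 0.05*5.2958 = 0.2648
f(0.4425, 0.2648) = 3*0.4425^2 + 5*0.2648^2 = 0.9379


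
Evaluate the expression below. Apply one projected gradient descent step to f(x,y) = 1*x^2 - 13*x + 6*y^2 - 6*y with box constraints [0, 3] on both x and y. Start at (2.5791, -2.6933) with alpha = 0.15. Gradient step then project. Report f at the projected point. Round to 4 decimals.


Step 1: Compute gradient at (2.5791, -2.6933).
grad_x = 2*1*2.5791 - 13 = -7.8418
grad_y = 2*6*-2.6933 - 6 = -38.3196
Step 2: Gradient step.
x_raw = 2.5791 - 0.15*-7.8418 = 3.7554
y_raw = -2.6933 - 0.15*-38.3196 = 3.0546
Step 3: Project onto [0, 3].
x_proj = clip(3.7554) = 3.0
y_proj = clip(3.0546) = 3.0
Step 4: Evaluate f.
f(3.0, 3.0) = 6.0


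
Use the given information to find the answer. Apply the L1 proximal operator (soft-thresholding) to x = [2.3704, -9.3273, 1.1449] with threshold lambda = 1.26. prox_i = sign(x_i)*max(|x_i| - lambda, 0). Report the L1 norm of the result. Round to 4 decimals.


Soft-thresholding with lambda = 1.26:
prox(2.3704) = sign(2.3704)*max(|2.3704| - 1.26, 0) = 1.1104
prox(-9.3273) = sign(-9.3273)*max(|-9.3273| - 1.26, 0) = -8.0673
prox(1.1449) = sign(1.1449)*max(|1.1449| - 1.26, 0) = 0.0
prox(x) = [1.1104, -8.0673, 0.0]
||prox(x)||_1 = 1.1104 + 8.0673 + 0.0 = 9.1777


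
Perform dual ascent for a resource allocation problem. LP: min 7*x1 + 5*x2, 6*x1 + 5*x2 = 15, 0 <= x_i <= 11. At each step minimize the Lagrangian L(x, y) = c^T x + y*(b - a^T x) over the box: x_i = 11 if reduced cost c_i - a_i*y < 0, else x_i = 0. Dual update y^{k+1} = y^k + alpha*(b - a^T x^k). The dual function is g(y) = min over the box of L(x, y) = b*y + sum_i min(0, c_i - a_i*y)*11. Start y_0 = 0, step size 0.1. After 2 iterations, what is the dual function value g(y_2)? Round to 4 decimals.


Dual ascent for LP: min 7*x1 + 5*x2, 6*x1 + 5*x2 = 15, 0 <= x_i <= 11
Step 1: y^k = 0.0, reduced costs: (7.0, 5.0)
  x^k = (0.0, 0.0), subgradient = b - a^T x = 15.0
  y^{k+1} = 0.0 + 0.1*15.0 = 1.5
Step 2: y^k = 1.5, reduced costs: (-2.0, -2.5)
  x^k = (11.0, 11.0), subgradient = b - a^T x = -106.0
  y^{k+1} = 1.5 + 0.1*-106.0 = -9.1
Dual objective at y_2 = -9.1: reduced costs (61.6, 50.5), box minimizer x = (0.0, 0.0)
g(y_2) = b*y + (c1 - a1*y)*x1 + (c2 - a2*y)*x2 = 15*(-9.1) + 61.6*0.0 + 50.5*0.0 = -136.5 + 0.0 + 0.0 = -136.5


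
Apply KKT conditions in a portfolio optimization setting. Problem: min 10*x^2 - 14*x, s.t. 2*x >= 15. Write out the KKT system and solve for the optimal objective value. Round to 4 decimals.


Step 1: Try lambda = 0 (constraint inactive).
x_unc = 14/(2*10) = 0.7
Check: 2*0.7 = 1.4 < 15 -- violated!
Step 2: Constraint must be active: 2*x = 15
x* = 15/2 = 7.5
lambda = (2*10*7.5 - 14)/2 = 68.0
Step 3: Compute optimal value.
f(x*) = 10*7.5^2 - 14*7.5 = 457.5


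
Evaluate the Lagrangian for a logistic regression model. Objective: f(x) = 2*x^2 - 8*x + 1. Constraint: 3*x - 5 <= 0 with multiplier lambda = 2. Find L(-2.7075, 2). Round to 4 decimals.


Step 1: Evaluate f(x).
f(-2.7075) = 2*(-2.7075)^2 - 8*(-2.7075) + 1 = 37.3211
Step 2: Evaluate g(x).
g(-2.7075) = 3*-2.7075 - 5 = -13.1225
Step 3: Compute Lagrangian.
L = 37.3211 + 2*-13.1225 = 11.0761


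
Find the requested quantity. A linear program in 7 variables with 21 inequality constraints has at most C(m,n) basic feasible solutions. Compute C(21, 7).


Each vertex corresponds to some choice of n active constraints out of m, so the number of vertices is at most C(m, n) = m! / (n!(m-n)!).
m = 21, n = 7
Numerator: 21 * 20 * 19 * 18 * 17 * 16 * 15
Denominator: 7! = 5040
C(21, 7) = 116280


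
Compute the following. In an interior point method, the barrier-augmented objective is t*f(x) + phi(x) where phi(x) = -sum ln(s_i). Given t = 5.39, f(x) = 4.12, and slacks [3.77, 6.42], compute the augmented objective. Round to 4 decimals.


Step 1: Compute log-barrier.
ln values: [1.3271, 1.8594]
phi = -(1.3271 + 1.8594) = -3.1865
Step 2: Compute augmented objective.
t*f(x) = 5.39*4.12 = 22.2068
Total = 22.2068 - 3.1865 = 19.0203


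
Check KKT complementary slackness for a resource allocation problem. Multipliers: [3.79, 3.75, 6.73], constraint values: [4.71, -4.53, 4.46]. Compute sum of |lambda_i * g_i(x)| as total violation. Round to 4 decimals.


KKT complementary slackness check:
lambda_1 * g_1 = 3.79 * 4.71 = 17.8509
lambda_2 * g_2 = 3.75 * -4.53 = -16.9875
lambda_3 * g_3 = 6.73 * 4.46 = 30.0158
Total violation = 17.8509 + 16.9875 + 30.0158 = 64.8542


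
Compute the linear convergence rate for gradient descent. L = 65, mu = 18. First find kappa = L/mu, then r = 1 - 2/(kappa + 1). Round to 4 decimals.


Step 1: Compute the condition number.
kappa = L/mu = 65/18 = 3.6111
Step 2: Compute the convergence rate.
r = 1 - 2/(kappa + 1) = 1 - 2*mu/(L + mu) = (L - mu)/(L + mu) = 47/83 = 0.5663


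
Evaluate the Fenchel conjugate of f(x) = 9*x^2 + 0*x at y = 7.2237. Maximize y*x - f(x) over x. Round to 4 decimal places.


f*(y) = sup_x {y*x - a*x^2 - b*x} = sup_x {(y-b)*x - a*x^2}
FOC: (y - b) - 2a*x = 0 => x* = (y - b)/(2a)
x* = (7.2237 - 0)/(2*9) = 0.4013
f*(7.2237) = (y-b)^2/(4a) = (7.2237 - 0)^2/(4*9)
= 52.1818/36 = 1.4495


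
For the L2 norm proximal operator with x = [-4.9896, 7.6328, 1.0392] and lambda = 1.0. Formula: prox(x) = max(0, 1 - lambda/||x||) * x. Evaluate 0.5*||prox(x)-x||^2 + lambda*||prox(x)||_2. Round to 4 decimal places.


Step 1: Compute ||x||.
||x|| = 9.178
Step 2: Compute scaling factor.
scale = max(0, 1 - 1.0/9.178) = 0.891
Step 3: prox(x) = [-4.446, 6.8012, 0.926]
||prox(x)|| = 8.178
Step 4: Proximal objective.
0.5*||prox-x||^2 = 0.5
lambda*||prox|| = 8.178
Total = 8.678


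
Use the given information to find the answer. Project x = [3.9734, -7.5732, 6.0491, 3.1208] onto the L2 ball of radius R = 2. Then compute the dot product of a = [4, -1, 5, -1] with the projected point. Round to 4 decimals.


Step 1: Compute ||x|| (intermediates to 6 decimals).
||x|| = sqrt(3.9734^2 + (-7.5732)^2 + 6.0491^2 + 3.1208^2) = 10.930337
Step 2: Project.
Since ||x|| > R, scale = R/||x|| = 2/10.930337 = 0.182977, proj(x) = scale * x
proj(x) = [0.727041, -1.385721, 1.106846, 0.571035]
Step 3: Dot product.
a^T * proj(x) = 4*0.727041 - 1*(-1.385721) + 5*1.106846 - 1*0.571035 = 9.2571


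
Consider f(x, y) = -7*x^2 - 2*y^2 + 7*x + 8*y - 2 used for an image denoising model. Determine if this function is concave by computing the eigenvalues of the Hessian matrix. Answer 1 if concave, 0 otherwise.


The Hessian of f(x,y) = -7*x^2 - 2*y^2 + 7*x + 8*y - 2 is:
H = [[-14, 0], [0, -4]]
Trace = -14 - 4 = -18
Determinant = -14*-4 - (0)^2 = 56
Discriminant = (-18)^2 - 4*56 = 100.0
Eigenvalues: lambda_1 = -14.0, lambda_2 = -4.0
The function is concave.

1


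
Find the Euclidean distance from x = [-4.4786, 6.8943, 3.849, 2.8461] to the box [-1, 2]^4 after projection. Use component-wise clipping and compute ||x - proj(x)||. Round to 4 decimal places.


Project each component onto [-1, 2].
clip(-4.4786) = -1.0, clip(6.8943) = 2.0, clip(3.849) = 2.0, clip(2.8461) = 2.0
Projection = [-1.0, 2.0, 2.0, 2.0]
Squared diffs: [12.1007, 23.9542, 3.4188, 0.7159]
Distance = sqrt(40.1896) = 6.3395


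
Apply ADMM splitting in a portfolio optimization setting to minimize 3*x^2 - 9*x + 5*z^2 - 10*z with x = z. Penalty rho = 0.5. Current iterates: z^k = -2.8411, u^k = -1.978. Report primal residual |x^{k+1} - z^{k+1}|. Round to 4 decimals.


ADMM iteration with rho = 0.5, z^k = -2.8411, u^k = -1.978
Step 1: x-update.
Minimize 3*x^2 - 9*x + (0.5/2)*(x + 2.8411 - 1.978)^2
FOC: (2*3 + 0.5)*x = 9 + 0.5*(-2.8411 + 1.978)
x^{k+1} = 1.3182
Step 2: z-update.
Minimize 5*z^2 - 10*z + (0.5/2)*(1.3182 - z - 1.978)^2
FOC: (2*5 + 0.5)*z = 10 + 0.5*(1.3182 - 1.978)
z^{k+1} = 0.921
Step 3: u-update.
u^{k+1} = -1.978 + 1.3182 - 0.921 = -1.5807
Step 4: Primal residual = |1.3182 - 0.921| = 0.3973


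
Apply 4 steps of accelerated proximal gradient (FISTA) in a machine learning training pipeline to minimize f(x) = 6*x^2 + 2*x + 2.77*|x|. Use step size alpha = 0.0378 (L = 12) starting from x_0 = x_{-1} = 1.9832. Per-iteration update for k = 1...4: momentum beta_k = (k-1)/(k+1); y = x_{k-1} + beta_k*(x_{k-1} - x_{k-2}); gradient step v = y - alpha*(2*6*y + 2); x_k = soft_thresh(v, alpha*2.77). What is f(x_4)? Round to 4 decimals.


FISTA on f(x) = 6*x^2 + 2*x + 2.77*|x|
L = 12, alpha = 0.0378
Iteration 1: beta = 0.0, y = 1.9832 + 0.0*(1.9832 - 1.9832) = 1.9832
  grad(y) = 25.7984, v = y - alpha*grad = 1.008
  prox(v) = soft_thresh(1.008, 0.1047) = 0.9033
Iteration 2: beta = 0.3333, y = 0.9033 + 0.3333*(0.9033 - 1.9832) = 0.5434
  grad(y) = 8.5202, v = y - alpha*grad = 0.2213
  prox(v) = soft_thresh(0.2213, 0.1047) = 0.1166
Iteration 3: beta = 0.5, y = 0.1166 + 0.5*(0.1166 - 0.9033) = -0.2768
  grad(y) = -1.3214, v = y - alpha*grad = -0.2268
  prox(v) = soft_thresh(-0.2268, 0.1047) = -0.1221
Iteration 4: beta = 0.6, y = -0.1221 + 0.6*(-0.1221 - 0.1166) = -0.2654
  grad(y) = -1.1843, v = y - alpha*grad = -0.2206
  prox(v) = soft_thresh(-0.2206, 0.1047) = -0.1159
f(x_4) = 6*(-0.1159)^2 + 2*(-0.1159) + 2.77*|-0.1159| = 0.1698


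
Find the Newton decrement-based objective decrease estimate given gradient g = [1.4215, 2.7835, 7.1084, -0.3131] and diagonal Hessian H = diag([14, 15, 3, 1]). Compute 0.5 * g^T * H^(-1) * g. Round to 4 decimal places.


Step 1: H is diagonal, so H^(-1) * g = [0.1015, 0.1856, 2.3695, -0.3131].
Step 2: g^T H^(-1) g = sum_i g_i^2 / H_ii
  = (1.4215)^2/14 + (2.7835)^2/15 + (7.1084)^2/3 + (-0.3131)^2/1
  = 0.1443 + 0.5165 + 16.8431 + 0.098 = 17.602
Step 3: Objective decrease = 0.5 * g^T H^(-1) g = 8.801


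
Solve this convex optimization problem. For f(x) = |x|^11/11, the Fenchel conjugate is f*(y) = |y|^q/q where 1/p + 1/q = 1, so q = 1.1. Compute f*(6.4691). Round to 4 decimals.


The conjugate exponent q satisfies 1/p + 1/q = 1.
p = 11, so q = 11/(11 - 1) = 1.1
|y|^q = 6.4691^1.1 = 7.797
f*(6.4691) = 7.797 / 1.1 = 7.0882


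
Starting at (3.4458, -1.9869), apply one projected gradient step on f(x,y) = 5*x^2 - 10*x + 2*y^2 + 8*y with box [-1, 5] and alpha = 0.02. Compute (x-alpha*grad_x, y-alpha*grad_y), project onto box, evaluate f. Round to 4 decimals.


Step 1: Compute gradient at (3.4458, -1.9869).
grad_x = 2*5*3.4458 - 10 = 24.458
grad_y = 2*2*-1.9869 + 8 = 0.0524
Step 2: Gradient step.
x_raw = 3.4458 - 0.02*24.458 = 2.9566
y_raw = -1.9869 - 0.02*0.0524 = -1.9879
Step 3: Project onto [-1, 5].
x_proj = clip(2.9566) = 2.9566
y_proj = clip(-1.9879) = -1.0
Step 4: Evaluate f.
f(2.9566, -1.0) = 8.1422


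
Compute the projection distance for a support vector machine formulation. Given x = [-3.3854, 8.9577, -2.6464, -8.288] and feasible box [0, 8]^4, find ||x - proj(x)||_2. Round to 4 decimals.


Project each component onto [0, 8].
clip(-3.3854) = 0.0, clip(8.9577) = 8.0, clip(-2.6464) = 0.0, clip(-8.288) = 0.0
Projection = [0.0, 8.0, 0.0, 0.0]
Squared diffs: [11.4609, 0.9172, 7.0034, 68.6909]
Distance = sqrt(88.0724) = 9.3847


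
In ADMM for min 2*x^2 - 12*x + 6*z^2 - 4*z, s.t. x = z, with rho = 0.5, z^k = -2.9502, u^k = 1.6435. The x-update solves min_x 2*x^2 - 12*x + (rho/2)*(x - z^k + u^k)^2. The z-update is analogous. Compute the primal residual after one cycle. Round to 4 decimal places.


ADMM iteration with rho = 0.5, z^k = -2.9502, u^k = 1.6435
Step 1: x-update.
Minimize 2*x^2 - 12*x + (0.5/2)*(x + 2.9502 + 1.6435)^2
FOC: (2*2 + 0.5)*x = 12 + 0.5*(-2.9502 - 1.6435)
x^{k+1} = 2.1563
Step 2: z-update.
Minimize 6*z^2 - 4*z + (0.5/2)*(2.1563 - z + 1.6435)^2
FOC: (2*6 + 0.5)*z = 4 + 0.5*(2.1563 + 1.6435)
z^{k+1} = 0.472
Step 3: u-update.
u^{k+1} = 1.6435 + 2.1563 - 0.472 = 3.3278
Step 4: Primal residual = |2.1563 - 0.472| = 1.6843


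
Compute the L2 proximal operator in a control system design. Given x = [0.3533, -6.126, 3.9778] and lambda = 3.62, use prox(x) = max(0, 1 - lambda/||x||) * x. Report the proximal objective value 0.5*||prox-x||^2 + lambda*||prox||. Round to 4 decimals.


Step 1: Compute ||x||.
||x|| = 7.3127
Step 2: Compute scaling factor.
scale = max(0, 1 - 3.62/7.3127) = 0.505
Step 3: prox(x) = [0.1784, -3.0935, 2.0087]
||prox(x)|| = 3.6927
Step 4: Proximal objective.
0.5*||prox-x||^2 = 6.5522
lambda*||prox|| = 13.3676
Total = 19.9198


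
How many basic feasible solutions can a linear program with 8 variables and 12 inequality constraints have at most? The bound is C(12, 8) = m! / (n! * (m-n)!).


Each vertex corresponds to some choice of n active constraints out of m, so the number of vertices is at most C(m, n) = m! / (n!(m-n)!).
m = 12, n = 8
Numerator: 12 * 11 * 10 * 9 * 8 * 7 * 6 * 5
Denominator: 8! = 40320
C(12, 8) = 495


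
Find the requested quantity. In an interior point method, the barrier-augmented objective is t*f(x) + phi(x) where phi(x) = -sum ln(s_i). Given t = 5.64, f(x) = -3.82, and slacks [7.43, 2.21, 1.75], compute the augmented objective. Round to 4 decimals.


Step 1: Compute log-barrier.
ln values: [2.0055, 0.793, 0.5596]
phi = -(2.0055 + 0.793 + 0.5596) = -3.3581
Step 2: Compute augmented objective.
t*f(x) = 5.64*-3.82 = -21.5448
Total = -21.5448 - 3.3581 = -24.9029


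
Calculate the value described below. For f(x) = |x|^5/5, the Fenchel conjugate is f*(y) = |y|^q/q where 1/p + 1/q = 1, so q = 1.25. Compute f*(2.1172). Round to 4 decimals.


The conjugate exponent q satisfies 1/p + 1/q = 1.
p = 5, so q = 5/(5 - 1) = 1.25
|y|^q = 2.1172^1.25 = 2.5539
f*(2.1172) = 2.5539 / 1.25 = 2.0431


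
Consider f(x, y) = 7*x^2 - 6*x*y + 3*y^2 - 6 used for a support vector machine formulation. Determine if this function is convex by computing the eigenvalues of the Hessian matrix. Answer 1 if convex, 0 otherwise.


The Hessian of f(x,y) = 7*x^2 - 6*x*y + 3*y^2 - 6 is:
H = [[14, -6], [-6, 6]]
Trace = 14 + 6 = 20
Determinant = 14*6 - (-6)^2 = 48
Discriminant = (20)^2 - 4*48 = 208.0
Eigenvalues: lambda_1 = 2.7889, lambda_2 = 17.2111
The function is convex.

1


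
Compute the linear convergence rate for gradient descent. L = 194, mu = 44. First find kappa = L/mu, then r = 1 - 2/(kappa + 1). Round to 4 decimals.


Step 1: Compute the condition number.
kappa = L/mu = 194/44 = 4.4091
Step 2: Compute the convergence rate.
r = 1 - 2/(kappa + 1) = 1 - 2*mu/(L + mu) = (L - mu)/(L + mu) = 150/238 = 0.6303


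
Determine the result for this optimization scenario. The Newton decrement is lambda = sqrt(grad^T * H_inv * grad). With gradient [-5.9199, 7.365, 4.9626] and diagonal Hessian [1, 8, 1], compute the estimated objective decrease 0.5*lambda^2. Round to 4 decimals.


Step 1: H is diagonal, so H^(-1) * g = [-5.9199, 0.9206, 4.9626].
Step 2: g^T H^(-1) g = sum_i g_i^2 / H_ii
  = (-5.9199)^2/1 + (7.365)^2/8 + (4.9626)^2/1
  = 35.0452 + 6.7804 + 24.6274 = 66.453
Step 3: Objective decrease = 0.5 * g^T H^(-1) g = 33.2265


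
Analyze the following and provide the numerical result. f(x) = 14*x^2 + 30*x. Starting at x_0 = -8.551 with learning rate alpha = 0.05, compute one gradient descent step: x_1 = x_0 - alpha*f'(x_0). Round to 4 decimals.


We compute the gradient at x_0 and apply the update.
f'(x) = 28*x + 30
f'(-8.551) = 28*-8.551 + 30 = -209.428
x_1 = -8.551 - 0.05*-209.428 = 1.9204


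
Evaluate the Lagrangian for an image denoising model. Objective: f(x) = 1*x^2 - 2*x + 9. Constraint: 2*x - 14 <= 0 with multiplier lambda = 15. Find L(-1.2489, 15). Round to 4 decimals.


Step 1: Evaluate f(x).
f(-1.2489) = 1*(-1.2489)^2 - 2*(-1.2489) + 9 = 13.0576
Step 2: Evaluate g(x).
g(-1.2489) = 2*-1.2489 - 14 = -16.4978
Step 3: Compute Lagrangian.
L = 13.0576 + 15*-16.4978 = -234.4094


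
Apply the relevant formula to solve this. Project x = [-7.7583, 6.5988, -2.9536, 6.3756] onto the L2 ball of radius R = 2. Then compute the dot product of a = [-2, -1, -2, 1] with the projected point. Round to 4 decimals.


Step 1: Compute ||x|| (intermediates to 6 decimals).
||x|| = sqrt((-7.7583)^2 + 6.5988^2 + (-2.9536)^2 + 6.3756^2) = 12.373658
Step 2: Project.
Since ||x|| > R, scale = R/||x|| = 2/12.373658 = 0.161634, proj(x) = scale * x
proj(x) = [-1.254005, 1.06659, -0.477402, 1.030514]
Step 3: Dot product.
a^T * proj(x) = -2*(-1.254005) - 1*1.06659 - 2*(-0.477402) + 1*1.030514 = 3.4267


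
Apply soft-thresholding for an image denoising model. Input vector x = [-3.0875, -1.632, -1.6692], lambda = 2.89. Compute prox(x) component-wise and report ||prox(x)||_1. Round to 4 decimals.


Soft-thresholding with lambda = 2.89:
prox(-3.0875) = sign(-3.0875)*max(|-3.0875| - 2.89, 0) = -0.1975
prox(-1.632) = sign(-1.632)*max(|-1.632| - 2.89, 0) = 0.0
prox(-1.6692) = sign(-1.6692)*max(|-1.6692| - 2.89, 0) = 0.0
prox(x) = [-0.1975, 0.0, 0.0]
||prox(x)||_1 = 0.1975 + 0.0 + 0.0 = 0.1975


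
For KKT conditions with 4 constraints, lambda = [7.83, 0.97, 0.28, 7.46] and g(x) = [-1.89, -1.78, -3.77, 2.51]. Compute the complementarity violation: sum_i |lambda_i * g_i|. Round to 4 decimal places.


KKT complementary slackness check:
lambda_1 * g_1 = 7.83 * -1.89 = -14.7987
lambda_2 * g_2 = 0.97 * -1.78 = -1.7266
lambda_3 * g_3 = 0.28 * -3.77 = -1.0556
lambda_4 * g_4 = 7.46 * 2.51 = 18.7246
Total violation = 14.7987 + 1.7266 + 1.0556 + 18.7246 = 36.3055


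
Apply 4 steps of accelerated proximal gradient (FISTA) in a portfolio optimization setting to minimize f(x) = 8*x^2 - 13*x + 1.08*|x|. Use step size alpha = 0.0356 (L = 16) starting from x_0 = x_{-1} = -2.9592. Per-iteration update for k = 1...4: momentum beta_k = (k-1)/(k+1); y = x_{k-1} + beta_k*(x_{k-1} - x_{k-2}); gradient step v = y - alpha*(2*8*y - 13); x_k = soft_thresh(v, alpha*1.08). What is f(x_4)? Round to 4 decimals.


FISTA on f(x) = 8*x^2 - 13*x + 1.08*|x|
L = 16, alpha = 0.0356
Iteration 1: beta = 0.0, y = -2.9592 + 0.0*(-2.9592 + 2.9592) = -2.9592
  grad(y) = -60.3472, v = y - alpha*grad = -0.8108
  prox(v) = soft_thresh(-0.8108, 0.0384) = -0.7724
Iteration 2: beta = 0.3333, y = -0.7724 + 0.3333*(-0.7724 + 2.9592) = -0.0435
  grad(y) = -13.6953, v = y - alpha*grad = 0.4441
  prox(v) = soft_thresh(0.4441, 0.0384) = 0.4056
Iteration 3: beta = 0.5, y = 0.4056 + 0.5*(0.4056 + 0.7724) = 0.9947
  grad(y) = 2.9147, v = y - alpha*grad = 0.8909
  prox(v) = soft_thresh(0.8909, 0.0384) = 0.8525
Iteration 4: beta = 0.6, y = 0.8525 + 0.6*(0.8525 - 0.4056) = 1.1205
  grad(y) = 4.9287, v = y - alpha*grad = 0.9451
  prox(v) = soft_thresh(0.9451, 0.0384) = 0.9066
f(x_4) = 8*0.9066^2 - 13*0.9066 + 1.08*|0.9066| = -4.2312


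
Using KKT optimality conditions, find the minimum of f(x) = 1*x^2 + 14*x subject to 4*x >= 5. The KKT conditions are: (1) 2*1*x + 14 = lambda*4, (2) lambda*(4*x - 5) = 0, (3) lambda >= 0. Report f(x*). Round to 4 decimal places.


Step 1: Try lambda = 0 (constraint inactive).
x_unc = -14/(2*1) = -7.0
Check: 4*-7.0 = -28.0 < 5 -- violated!
Step 2: Constraint must be active: 4*x = 5
x* = 5/4 = 1.25
lambda = (2*1*1.25 + 14)/4 = 4.125
Step 3: Compute optimal value.
f(x*) = 1*1.25^2 + 14*1.25 = 19.0625


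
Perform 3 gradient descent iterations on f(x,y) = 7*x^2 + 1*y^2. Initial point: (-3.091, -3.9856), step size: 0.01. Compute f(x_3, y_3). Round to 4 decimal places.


Gradient descent on f(x,y) = 7*x^2 + 1*y^2.
Starting point: (-3.091, -3.9856), alpha = 0.01
Step 1: grad_x = 2*7*-3.091 = -43.274, grad_y = 2*1*-3.9856 = -7.9712
  x_1 = -3.091 - 0.01*-43.274 = -2.6583
  y_1 = -3.9856 - 0.01*-7.9712 = -3.9059
Step 2: grad_x = 2*7*-2.6583 = -37.2156, grad_y = 2*1*-3.9059 = -7.8118
  x_2 = -2.6583 - 0.01*-37.2156 = -2.2861
  y_2 = -3.9059 - 0.01*-7.8118 = -3.8278
Step 3: grad_x = 2*7*-2.2861 = -32.0055, grad_y = 2*1*-3.8278 = -7.6555
  x_3 = -2.2861 - 0.01*-32.0055 = -1.966
  y_3 = -3.8278 - 0.01*-7.6555 = -3.7512
f(-1.966, -3.7512) = 7*(-1.966)^2 + 1*(-3.7512)^2 = 41.1291


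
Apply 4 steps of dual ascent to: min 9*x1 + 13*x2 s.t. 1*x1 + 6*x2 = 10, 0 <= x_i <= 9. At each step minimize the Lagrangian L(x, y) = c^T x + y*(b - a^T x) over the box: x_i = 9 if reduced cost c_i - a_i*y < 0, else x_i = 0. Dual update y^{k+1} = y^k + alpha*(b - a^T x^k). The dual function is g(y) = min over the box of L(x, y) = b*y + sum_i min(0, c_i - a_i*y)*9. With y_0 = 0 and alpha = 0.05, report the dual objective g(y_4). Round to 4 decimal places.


Dual ascent for LP: min 9*x1 + 13*x2, 1*x1 + 6*x2 = 10, 0 <= x_i <= 9
Step 1: y^k = 0.0, reduced costs: (9.0, 13.0)
  x^k = (0.0, 0.0), subgradient = b - a^T x = 10.0
  y^{k+1} = 0.0 + 0.05*10.0 = 0.5
Step 2: y^k = 0.5, reduced costs: (8.5, 10.0)
  x^k = (0.0, 0.0), subgradient = b - a^T x = 10.0
  y^{k+1} = 0.5 + 0.05*10.0 = 1.0
Step 3: y^k = 1.0, reduced costs: (8.0, 7.0)
  x^k = (0.0, 0.0), subgradient = b - a^T x = 10.0
  y^{k+1} = 1.0 + 0.05*10.0 = 1.5
Step 4: y^k = 1.5, reduced costs: (7.5, 4.0)
  x^k = (0.0, 0.0), subgradient = b - a^T x = 10.0
  y^{k+1} = 1.5 + 0.05*10.0 = 2.0
Dual objective at y_4 = 2.0: reduced costs (7.0, 1.0), box minimizer x = (0.0, 0.0)
g(y_4) = b*y + (c1 - a1*y)*x1 + (c2 - a2*y)*x2 = 10*2.0 + 7.0*0.0 + 1.0*0.0 = 20.0 + 0.0 + 0.0 = 20.0


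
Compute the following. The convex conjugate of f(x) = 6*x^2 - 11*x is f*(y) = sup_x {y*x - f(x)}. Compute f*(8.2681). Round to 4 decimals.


f*(y) = sup_x {y*x - a*x^2 - b*x} = sup_x {(y-b)*x - a*x^2}
FOC: (y - b) - 2a*x = 0 => x* = (y - b)/(2a)
x* = (8.2681 + 11)/(2*6) = 1.6057
f*(8.2681) = (y-b)^2/(4a) = (8.2681 + 11)^2/(4*6)
= 371.2597/24 = 15.4692


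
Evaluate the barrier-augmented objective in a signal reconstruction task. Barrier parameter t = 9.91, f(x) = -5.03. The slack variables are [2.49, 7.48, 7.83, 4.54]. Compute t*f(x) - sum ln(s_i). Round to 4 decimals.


Step 1: Compute log-barrier.
ln values: [0.9123, 2.0122, 2.058, 1.5129]
phi = -(0.9123 + 2.0122 + 2.058 + 1.5129) = -6.4954
Step 2: Compute augmented objective.
t*f(x) = 9.91*-5.03 = -49.8473
Total = -49.8473 - 6.4954 = -56.3427


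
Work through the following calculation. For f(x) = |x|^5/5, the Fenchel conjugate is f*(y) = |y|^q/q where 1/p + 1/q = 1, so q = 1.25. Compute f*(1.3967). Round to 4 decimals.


The conjugate exponent q satisfies 1/p + 1/q = 1.
p = 5, so q = 5/(5 - 1) = 1.25
|y|^q = 1.3967^1.25 = 1.5184
f*(1.3967) = 1.5184 / 1.25 = 1.2147


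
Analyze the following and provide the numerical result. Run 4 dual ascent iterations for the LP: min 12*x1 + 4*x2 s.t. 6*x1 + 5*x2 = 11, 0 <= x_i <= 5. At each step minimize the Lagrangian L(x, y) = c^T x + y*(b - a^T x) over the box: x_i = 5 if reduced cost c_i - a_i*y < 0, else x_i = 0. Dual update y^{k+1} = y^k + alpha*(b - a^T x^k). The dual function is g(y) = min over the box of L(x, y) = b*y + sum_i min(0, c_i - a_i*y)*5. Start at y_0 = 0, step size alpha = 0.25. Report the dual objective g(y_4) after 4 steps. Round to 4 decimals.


Dual ascent for LP: min 12*x1 + 4*x2, 6*x1 + 5*x2 = 11, 0 <= x_i <= 5
Step 1: y^k = 0.0, reduced costs: (12.0, 4.0)
  x^k = (0.0, 0.0), subgradient = b - a^T x = 11.0
  y^{k+1} = 0.0 + 0.25*11.0 = 2.75
Step 2: y^k = 2.75, reduced costs: (-4.5, -9.75)
  x^k = (5.0, 5.0), subgradient = b - a^T x = -44.0
  y^{k+1} = 2.75 + 0.25*-44.0 = -8.25
Step 3: y^k = -8.25, reduced costs: (61.5, 45.25)
  x^k = (0.0, 0.0), subgradient = b - a^T x = 11.0
  y^{k+1} = -8.25 + 0.25*11.0 = -5.5
Step 4: y^k = -5.5, reduced costs: (45.0, 31.5)
  x^k = (0.0, 0.0), subgradient = b - a^T x = 11.0
  y^{k+1} = -5.5 + 0.25*11.0 = -2.75
Dual objective at y_4 = -2.75: reduced costs (28.5, 17.75), box minimizer x = (0.0, 0.0)
g(y_4) = b*y + (c1 - a1*y)*x1 + (c2 - a2*y)*x2 = 11*(-2.75) + 28.5*0.0 + 17.75*0.0 = -30.25 + 0.0 + 0.0 = -30.25


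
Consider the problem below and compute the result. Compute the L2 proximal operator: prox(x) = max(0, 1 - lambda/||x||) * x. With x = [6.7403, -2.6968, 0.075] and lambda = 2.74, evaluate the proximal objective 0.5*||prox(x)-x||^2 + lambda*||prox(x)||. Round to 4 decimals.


Step 1: Compute ||x||.
||x|| = 7.2602
Step 2: Compute scaling factor.
scale = max(0, 1 - 2.74/7.2602) = 0.6226
Step 3: prox(x) = [4.1965, -1.679, 0.0467]
||prox(x)|| = 4.5202
Step 4: Proximal objective.
0.5*||prox-x||^2 = 3.7538
lambda*||prox|| = 12.3853
Total = 16.1391


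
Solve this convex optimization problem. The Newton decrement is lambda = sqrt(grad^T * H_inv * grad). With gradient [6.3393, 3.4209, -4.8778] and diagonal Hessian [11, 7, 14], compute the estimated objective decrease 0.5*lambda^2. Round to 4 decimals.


Step 1: H is diagonal, so H^(-1) * g = [0.5763, 0.4887, -0.3484].
Step 2: g^T H^(-1) g = sum_i g_i^2 / H_ii
  = (6.3393)^2/11 + (3.4209)^2/7 + (-4.8778)^2/14
  = 3.6533 + 1.6718 + 1.6995 = 7.0246
Step 3: Objective decrease = 0.5 * g^T H^(-1) g = 3.5123


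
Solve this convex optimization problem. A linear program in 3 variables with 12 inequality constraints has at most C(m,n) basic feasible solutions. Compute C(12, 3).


Each vertex corresponds to some choice of n active constraints out of m, so the number of vertices is at most C(m, n) = m! / (n!(m-n)!).
m = 12, n = 3
Numerator: 12 * 11 * 10
Denominator: 3! = 6
C(12, 3) = 220


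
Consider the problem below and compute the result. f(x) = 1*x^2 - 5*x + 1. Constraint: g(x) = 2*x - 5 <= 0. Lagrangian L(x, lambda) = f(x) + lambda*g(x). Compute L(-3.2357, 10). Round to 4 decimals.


Step 1: Evaluate f(x).
f(-3.2357) = 1*(-3.2357)^2 - 5*(-3.2357) + 1 = 27.6483
Step 2: Evaluate g(x).
g(-3.2357) = 2*-3.2357 - 5 = -11.4714
Step 3: Compute Lagrangian.
L = 27.6483 + 10*-11.4714 = -87.0657


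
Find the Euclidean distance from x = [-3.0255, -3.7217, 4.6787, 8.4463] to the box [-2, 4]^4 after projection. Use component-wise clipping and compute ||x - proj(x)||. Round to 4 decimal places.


Project each component onto [-2, 4].
clip(-3.0255) = -2.0, clip(-3.7217) = -2.0, clip(4.6787) = 4.0, clip(8.4463) = 4.0
Projection = [-2.0, -2.0, 4.0, 4.0]
Squared diffs: [1.0517, 2.9643, 0.4606, 19.7696]
Distance = sqrt(24.2462) = 4.924


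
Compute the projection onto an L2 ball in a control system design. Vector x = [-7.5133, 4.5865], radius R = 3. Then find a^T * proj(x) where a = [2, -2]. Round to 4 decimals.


Step 1: Compute ||x|| (intermediates to 6 decimals).
||x|| = sqrt((-7.5133)^2 + 4.5865^2) = 8.802594
Step 2: Project.
Since ||x|| > R, scale = R/||x|| = 3/8.802594 = 0.340809, proj(x) = scale * x
proj(x) = [-2.5606, 1.56312]
Step 3: Dot product.
a^T * proj(x) = 2*(-2.5606) - 2*1.56312 = -8.2474


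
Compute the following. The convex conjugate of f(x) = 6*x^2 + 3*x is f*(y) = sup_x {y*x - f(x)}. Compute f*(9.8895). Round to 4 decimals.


f*(y) = sup_x {y*x - a*x^2 - b*x} = sup_x {(y-b)*x - a*x^2}
FOC: (y - b) - 2a*x = 0 => x* = (y - b)/(2a)
x* = (9.8895 - 3)/(2*6) = 0.5741
f*(9.8895) = (y-b)^2/(4a) = (9.8895 - 3)^2/(4*6)
= 47.4652/24 = 1.9777


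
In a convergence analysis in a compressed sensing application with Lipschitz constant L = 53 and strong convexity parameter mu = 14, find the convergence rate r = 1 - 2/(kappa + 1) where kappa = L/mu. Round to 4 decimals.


Step 1: Compute the condition number.
kappa = L/mu = 53/14 = 3.7857
Step 2: Compute the convergence rate.
r = 1 - 2/(kappa + 1) = 1 - 2*mu/(L + mu) = (L - mu)/(L + mu) = 39/67 = 0.5821


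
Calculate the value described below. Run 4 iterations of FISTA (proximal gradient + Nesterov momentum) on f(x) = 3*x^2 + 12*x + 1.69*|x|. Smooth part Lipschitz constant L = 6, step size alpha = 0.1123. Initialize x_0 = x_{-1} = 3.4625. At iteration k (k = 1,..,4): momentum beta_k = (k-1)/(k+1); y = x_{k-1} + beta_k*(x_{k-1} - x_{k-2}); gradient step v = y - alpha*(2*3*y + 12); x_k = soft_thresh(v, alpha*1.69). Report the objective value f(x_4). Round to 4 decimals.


FISTA on f(x) = 3*x^2 + 12*x + 1.69*|x|
L = 6, alpha = 0.1123
Iteration 1: beta = 0.0, y = 3.4625 + 0.0*(3.4625 - 3.4625) = 3.4625
  grad(y) = 32.775, v = y - alpha*grad = -0.2181
  prox(v) = soft_thresh(-0.2181, 0.1898) = -0.0283
Iteration 2: beta = 0.3333, y = -0.0283 + 0.3333*(-0.0283 - 3.4625) = -1.192
  grad(y) = 4.8482, v = y - alpha*grad = -1.7364
  prox(v) = soft_thresh(-1.7364, 0.1898) = -1.5466
Iteration 3: beta = 0.5, y = -1.5466 + 0.5*(-1.5466 + 0.0283) = -2.3058
  grad(y) = -1.8346, v = y - alpha*grad = -2.0997
  prox(v) = soft_thresh(-2.0997, 0.1898) = -1.91
Iteration 4: beta = 0.6, y = -1.91 + 0.6*(-1.91 + 1.5466) = -2.128
  grad(y) = -0.7677, v = y - alpha*grad = -2.0417
  prox(v) = soft_thresh(-2.0417, 0.1898) = -1.852
f(x_4) = 3*(-1.852)^2 + 12*(-1.852) + 1.69*|-1.852| = -8.8044


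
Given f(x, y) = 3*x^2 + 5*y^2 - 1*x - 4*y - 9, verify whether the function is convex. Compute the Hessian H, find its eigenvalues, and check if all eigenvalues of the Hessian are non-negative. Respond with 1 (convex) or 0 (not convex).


The Hessian of f(x,y) = 3*x^2 + 5*y^2 - 1*x - 4*y - 9 is:
H = [[6, 0], [0, 10]]
Trace = 6 + 10 = 16
Determinant = 6*10 - (0)^2 = 60
Discriminant = (16)^2 - 4*60 = 16.0
Eigenvalues: lambda_1 = 6.0, lambda_2 = 10.0
The function is convex.

1


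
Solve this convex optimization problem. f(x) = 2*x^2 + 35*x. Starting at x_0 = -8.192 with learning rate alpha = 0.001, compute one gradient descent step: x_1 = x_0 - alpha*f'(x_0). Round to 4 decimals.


We compute the gradient at x_0 and apply the update.
f'(x) = 4*x + 35
f'(-8.192) = 4*-8.192 + 35 = 2.232
x_1 = -8.192 - 0.001*2.232 = -8.1942
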